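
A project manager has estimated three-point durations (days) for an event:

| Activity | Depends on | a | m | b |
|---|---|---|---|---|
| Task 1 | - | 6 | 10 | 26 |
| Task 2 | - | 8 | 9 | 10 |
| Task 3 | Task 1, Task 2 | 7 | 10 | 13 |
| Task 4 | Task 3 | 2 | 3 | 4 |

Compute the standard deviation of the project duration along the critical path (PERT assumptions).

3.50 days

te_Task 1 = (6 + 4·10 + 26)/6 = 72/6 = 12; σ²_Task 1 = ((26−6)/6)² = 11.111
te_Task 2 = (8 + 4·9 + 10)/6 = 54/6 = 9; σ²_Task 2 = ((10−8)/6)² = 0.111
te_Task 3 = (7 + 4·10 + 13)/6 = 60/6 = 10; σ²_Task 3 = ((13−7)/6)² = 1.000
te_Task 4 = (2 + 4·3 + 4)/6 = 18/6 = 3; σ²_Task 4 = ((4−2)/6)² = 0.111

Forward pass:
ES_Task 1 = 0; EF_Task 1 = 12
ES_Task 2 = 0; EF_Task 2 = 9
ES_Task 3 = max(EF_Task 1=12, EF_Task 2=9) = 12; EF_Task 3 = 12+10 = 22
ES_Task 4 = 22; EF_Task 4 = 22+3 = 25
Expected project duration μ = 25 days. Critical path: Task 1 → Task 3 → Task 4.

Variance along critical path = 11.111 + 1.000 + 0.111 = 12.222
σ = √12.222 = 3.496 days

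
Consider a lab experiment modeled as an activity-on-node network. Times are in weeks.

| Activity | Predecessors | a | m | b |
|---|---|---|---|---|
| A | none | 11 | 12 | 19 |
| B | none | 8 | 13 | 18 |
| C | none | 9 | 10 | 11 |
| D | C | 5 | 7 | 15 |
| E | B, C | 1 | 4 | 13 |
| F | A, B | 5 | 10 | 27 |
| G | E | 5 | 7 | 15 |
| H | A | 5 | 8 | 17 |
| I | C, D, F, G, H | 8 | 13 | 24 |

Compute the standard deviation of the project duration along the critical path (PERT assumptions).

4.08 weeks

te_A = (11 + 4·12 + 19)/6 = 78/6 = 13; σ²_A = ((19−11)/6)² = 1.778
te_B = (8 + 4·13 + 18)/6 = 78/6 = 13; σ²_B = ((18−8)/6)² = 2.778
te_C = (9 + 4·10 + 11)/6 = 60/6 = 10; σ²_C = ((11−9)/6)² = 0.111
te_D = (5 + 4·7 + 15)/6 = 48/6 = 8; σ²_D = ((15−5)/6)² = 2.778
te_E = (1 + 4·4 + 13)/6 = 30/6 = 5; σ²_E = ((13−1)/6)² = 4.000
te_F = (5 + 4·10 + 27)/6 = 72/6 = 12; σ²_F = ((27−5)/6)² = 13.444
te_G = (5 + 4·7 + 15)/6 = 48/6 = 8; σ²_G = ((15−5)/6)² = 2.778
te_H = (5 + 4·8 + 17)/6 = 54/6 = 9; σ²_H = ((17−5)/6)² = 4.000
te_I = (8 + 4·13 + 24)/6 = 84/6 = 14; σ²_I = ((24−8)/6)² = 7.111

Forward pass:
ES_A = 0; EF_A = 13
ES_B = 0; EF_B = 13
ES_C = 0; EF_C = 10
ES_D = 10; EF_D = 10+8 = 18
ES_E = max(EF_B=13, EF_C=10) = 13; EF_E = 13+5 = 18
ES_F = max(EF_A=13, EF_B=13) = 13; EF_F = 13+12 = 25
ES_G = 18; EF_G = 18+8 = 26
ES_H = 13; EF_H = 13+9 = 22
ES_I = max(EF_C=10, EF_D=18, EF_F=25, EF_G=26, EF_H=22) = 26; EF_I = 26+14 = 40
Expected project duration μ = 40 weeks. Critical path: B → E → G → I.

Variance along critical path = 2.778 + 4.000 + 2.778 + 7.111 = 16.667
σ = √16.667 = 4.082 weeks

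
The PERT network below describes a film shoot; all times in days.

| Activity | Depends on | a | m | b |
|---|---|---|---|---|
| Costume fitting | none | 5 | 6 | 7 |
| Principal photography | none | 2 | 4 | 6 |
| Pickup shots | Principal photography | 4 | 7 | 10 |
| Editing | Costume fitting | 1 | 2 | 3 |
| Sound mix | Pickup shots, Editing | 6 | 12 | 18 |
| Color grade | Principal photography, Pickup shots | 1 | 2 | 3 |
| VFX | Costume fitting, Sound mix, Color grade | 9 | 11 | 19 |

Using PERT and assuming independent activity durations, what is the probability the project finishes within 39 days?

te_Costume fitting = (5 + 4·6 + 7)/6 = 36/6 = 6; σ²_Costume fitting = ((7−5)/6)² = 0.111
te_Principal photography = (2 + 4·4 + 6)/6 = 24/6 = 4; σ²_Principal photography = ((6−2)/6)² = 0.444
te_Pickup shots = (4 + 4·7 + 10)/6 = 42/6 = 7; σ²_Pickup shots = ((10−4)/6)² = 1.000
te_Editing = (1 + 4·2 + 3)/6 = 12/6 = 2; σ²_Editing = ((3−1)/6)² = 0.111
te_Sound mix = (6 + 4·12 + 18)/6 = 72/6 = 12; σ²_Sound mix = ((18−6)/6)² = 4.000
te_Color grade = (1 + 4·2 + 3)/6 = 12/6 = 2; σ²_Color grade = ((3−1)/6)² = 0.111
te_VFX = (9 + 4·11 + 19)/6 = 72/6 = 12; σ²_VFX = ((19−9)/6)² = 2.778

Forward pass:
ES_Costume fitting = 0; EF_Costume fitting = 6
ES_Principal photography = 0; EF_Principal photography = 4
ES_Pickup shots = 4; EF_Pickup shots = 4+7 = 11
ES_Editing = 6; EF_Editing = 6+2 = 8
ES_Sound mix = max(EF_Pickup shots=11, EF_Editing=8) = 11; EF_Sound mix = 11+12 = 23
ES_Color grade = max(EF_Principal photography=4, EF_Pickup shots=11) = 11; EF_Color grade = 11+2 = 13
ES_VFX = max(EF_Costume fitting=6, EF_Sound mix=23, EF_Color grade=13) = 23; EF_VFX = 23+12 = 35
Expected project duration μ = 35 days. Critical path: Principal photography → Pickup shots → Sound mix → VFX.

Variance along critical path = 0.444 + 1.000 + 4.000 + 2.778 = 8.222; σ = √8.222 = 2.867 days.
Z = (39 − 35) / 2.867 = 1.395
P(T ≤ 39) = Φ(1.395) ≈ 0.918

0.918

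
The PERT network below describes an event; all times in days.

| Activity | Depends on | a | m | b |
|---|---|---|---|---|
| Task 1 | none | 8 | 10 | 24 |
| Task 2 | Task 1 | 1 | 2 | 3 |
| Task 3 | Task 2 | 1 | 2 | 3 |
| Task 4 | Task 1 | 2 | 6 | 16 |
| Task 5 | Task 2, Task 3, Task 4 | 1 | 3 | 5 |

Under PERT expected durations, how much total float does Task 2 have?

te_Task 1 = (8 + 4·10 + 24)/6 = 72/6 = 12
te_Task 2 = (1 + 4·2 + 3)/6 = 12/6 = 2
te_Task 3 = (1 + 4·2 + 3)/6 = 12/6 = 2
te_Task 4 = (2 + 4·6 + 16)/6 = 42/6 = 7
te_Task 5 = (1 + 4·3 + 5)/6 = 18/6 = 3

Forward pass:
ES_Task 1 = 0; EF_Task 1 = 12
ES_Task 2 = 12; EF_Task 2 = 12+2 = 14
ES_Task 3 = 14; EF_Task 3 = 14+2 = 16
ES_Task 4 = 12; EF_Task 4 = 12+7 = 19
ES_Task 5 = max(EF_Task 2=14, EF_Task 3=16, EF_Task 4=19) = 19; EF_Task 5 = 19+3 = 22
Expected project duration μ = 22 days. Critical path: Task 1 → Task 4 → Task 5.

Backward pass:
LF_Task 5 = 22; LS_Task 5 = 22−3 = 19
LF_Task 4 = LS_Task 5 = 19; LS_Task 4 = 19−7 = 12
LF_Task 3 = LS_Task 5 = 19; LS_Task 3 = 19−2 = 17
LF_Task 2 = min(LS_Task 3=17, LS_Task 5=19) = 17; LS_Task 2 = 17−2 = 15
LF_Task 1 = min(LS_Task 2=15, LS_Task 4=12) = 12; LS_Task 1 = 12−12 = 0
Slack_Task 2 = LS_Task 2 − ES_Task 2 = 15 − 12 = 3

3 days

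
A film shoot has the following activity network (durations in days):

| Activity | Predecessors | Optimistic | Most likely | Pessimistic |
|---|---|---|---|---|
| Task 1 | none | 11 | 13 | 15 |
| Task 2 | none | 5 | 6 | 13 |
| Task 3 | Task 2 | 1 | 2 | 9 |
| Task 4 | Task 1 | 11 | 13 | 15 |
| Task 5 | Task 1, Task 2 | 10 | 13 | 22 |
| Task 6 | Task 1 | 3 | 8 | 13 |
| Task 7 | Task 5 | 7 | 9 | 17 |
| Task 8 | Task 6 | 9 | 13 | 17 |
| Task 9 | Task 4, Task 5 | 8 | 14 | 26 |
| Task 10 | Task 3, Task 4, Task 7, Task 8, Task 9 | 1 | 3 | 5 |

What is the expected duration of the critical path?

te_Task 1 = (11 + 4·13 + 15)/6 = 78/6 = 13
te_Task 2 = (5 + 4·6 + 13)/6 = 42/6 = 7
te_Task 3 = (1 + 4·2 + 9)/6 = 18/6 = 3
te_Task 4 = (11 + 4·13 + 15)/6 = 78/6 = 13
te_Task 5 = (10 + 4·13 + 22)/6 = 84/6 = 14
te_Task 6 = (3 + 4·8 + 13)/6 = 48/6 = 8
te_Task 7 = (7 + 4·9 + 17)/6 = 60/6 = 10
te_Task 8 = (9 + 4·13 + 17)/6 = 78/6 = 13
te_Task 9 = (8 + 4·14 + 26)/6 = 90/6 = 15
te_Task 10 = (1 + 4·3 + 5)/6 = 18/6 = 3

Forward pass:
ES_Task 1 = 0; EF_Task 1 = 13
ES_Task 2 = 0; EF_Task 2 = 7
ES_Task 3 = 7; EF_Task 3 = 7+3 = 10
ES_Task 4 = 13; EF_Task 4 = 13+13 = 26
ES_Task 5 = max(EF_Task 1=13, EF_Task 2=7) = 13; EF_Task 5 = 13+14 = 27
ES_Task 6 = 13; EF_Task 6 = 13+8 = 21
ES_Task 7 = 27; EF_Task 7 = 27+10 = 37
ES_Task 8 = 21; EF_Task 8 = 21+13 = 34
ES_Task 9 = max(EF_Task 4=26, EF_Task 5=27) = 27; EF_Task 9 = 27+15 = 42
ES_Task 10 = max(EF_Task 3=10, EF_Task 4=26, EF_Task 7=37, EF_Task 8=34, EF_Task 9=42) = 42; EF_Task 10 = 42+3 = 45
Expected project duration μ = 45 days. Critical path: Task 1 → Task 5 → Task 9 → Task 10.

45 days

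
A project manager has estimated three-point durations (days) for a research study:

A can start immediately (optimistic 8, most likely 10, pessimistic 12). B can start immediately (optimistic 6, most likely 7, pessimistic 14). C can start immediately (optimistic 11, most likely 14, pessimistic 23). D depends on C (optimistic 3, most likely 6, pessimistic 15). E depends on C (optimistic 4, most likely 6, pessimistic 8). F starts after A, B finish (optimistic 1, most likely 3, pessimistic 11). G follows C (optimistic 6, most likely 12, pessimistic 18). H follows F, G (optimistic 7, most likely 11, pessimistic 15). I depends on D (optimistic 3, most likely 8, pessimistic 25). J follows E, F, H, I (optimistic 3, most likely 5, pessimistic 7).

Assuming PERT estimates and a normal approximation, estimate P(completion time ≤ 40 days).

0.174

te_A = (8 + 4·10 + 12)/6 = 60/6 = 10; σ²_A = ((12−8)/6)² = 0.444
te_B = (6 + 4·7 + 14)/6 = 48/6 = 8; σ²_B = ((14−6)/6)² = 1.778
te_C = (11 + 4·14 + 23)/6 = 90/6 = 15; σ²_C = ((23−11)/6)² = 4.000
te_D = (3 + 4·6 + 15)/6 = 42/6 = 7; σ²_D = ((15−3)/6)² = 4.000
te_E = (4 + 4·6 + 8)/6 = 36/6 = 6; σ²_E = ((8−4)/6)² = 0.444
te_F = (1 + 4·3 + 11)/6 = 24/6 = 4; σ²_F = ((11−1)/6)² = 2.778
te_G = (6 + 4·12 + 18)/6 = 72/6 = 12; σ²_G = ((18−6)/6)² = 4.000
te_H = (7 + 4·11 + 15)/6 = 66/6 = 11; σ²_H = ((15−7)/6)² = 1.778
te_I = (3 + 4·8 + 25)/6 = 60/6 = 10; σ²_I = ((25−3)/6)² = 13.444
te_J = (3 + 4·5 + 7)/6 = 30/6 = 5; σ²_J = ((7−3)/6)² = 0.444

Forward pass:
ES_A = 0; EF_A = 10
ES_B = 0; EF_B = 8
ES_C = 0; EF_C = 15
ES_D = 15; EF_D = 15+7 = 22
ES_E = 15; EF_E = 15+6 = 21
ES_F = max(EF_A=10, EF_B=8) = 10; EF_F = 10+4 = 14
ES_G = 15; EF_G = 15+12 = 27
ES_H = max(EF_F=14, EF_G=27) = 27; EF_H = 27+11 = 38
ES_I = 22; EF_I = 22+10 = 32
ES_J = max(EF_E=21, EF_F=14, EF_H=38, EF_I=32) = 38; EF_J = 38+5 = 43
Expected project duration μ = 43 days. Critical path: C → G → H → J.

Variance along critical path = 4.000 + 4.000 + 1.778 + 0.444 = 10.222; σ = √10.222 = 3.197 days.
Z = (40 − 43) / 3.197 = -0.938
P(T ≤ 40) = Φ(-0.938) ≈ 0.174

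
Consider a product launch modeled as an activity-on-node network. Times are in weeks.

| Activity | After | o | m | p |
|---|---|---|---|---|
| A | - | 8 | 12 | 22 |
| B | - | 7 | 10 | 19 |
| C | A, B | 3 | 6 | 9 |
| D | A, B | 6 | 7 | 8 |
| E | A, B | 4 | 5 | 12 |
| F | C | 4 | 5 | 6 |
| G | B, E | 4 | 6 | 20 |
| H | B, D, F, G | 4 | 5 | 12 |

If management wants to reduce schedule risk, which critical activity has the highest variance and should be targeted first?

G

te_A = (8 + 4·12 + 22)/6 = 78/6 = 13; σ²_A = ((22−8)/6)² = 5.444
te_B = (7 + 4·10 + 19)/6 = 66/6 = 11; σ²_B = ((19−7)/6)² = 4.000
te_C = (3 + 4·6 + 9)/6 = 36/6 = 6; σ²_C = ((9−3)/6)² = 1.000
te_D = (6 + 4·7 + 8)/6 = 42/6 = 7; σ²_D = ((8−6)/6)² = 0.111
te_E = (4 + 4·5 + 12)/6 = 36/6 = 6; σ²_E = ((12−4)/6)² = 1.778
te_F = (4 + 4·5 + 6)/6 = 30/6 = 5; σ²_F = ((6−4)/6)² = 0.111
te_G = (4 + 4·6 + 20)/6 = 48/6 = 8; σ²_G = ((20−4)/6)² = 7.111
te_H = (4 + 4·5 + 12)/6 = 36/6 = 6; σ²_H = ((12−4)/6)² = 1.778

Forward pass:
ES_A = 0; EF_A = 13
ES_B = 0; EF_B = 11
ES_C = max(EF_A=13, EF_B=11) = 13; EF_C = 13+6 = 19
ES_D = max(EF_A=13, EF_B=11) = 13; EF_D = 13+7 = 20
ES_E = max(EF_A=13, EF_B=11) = 13; EF_E = 13+6 = 19
ES_F = 19; EF_F = 19+5 = 24
ES_G = max(EF_B=11, EF_E=19) = 19; EF_G = 19+8 = 27
ES_H = max(EF_B=11, EF_D=20, EF_F=24, EF_G=27) = 27; EF_H = 27+6 = 33
Expected project duration μ = 33 weeks. Critical path: A → E → G → H.

Variances on critical path: σ²_A=5.444, σ²_E=1.778, σ²_G=7.111, σ²_H=1.778.
Largest is σ²_G = 7.111.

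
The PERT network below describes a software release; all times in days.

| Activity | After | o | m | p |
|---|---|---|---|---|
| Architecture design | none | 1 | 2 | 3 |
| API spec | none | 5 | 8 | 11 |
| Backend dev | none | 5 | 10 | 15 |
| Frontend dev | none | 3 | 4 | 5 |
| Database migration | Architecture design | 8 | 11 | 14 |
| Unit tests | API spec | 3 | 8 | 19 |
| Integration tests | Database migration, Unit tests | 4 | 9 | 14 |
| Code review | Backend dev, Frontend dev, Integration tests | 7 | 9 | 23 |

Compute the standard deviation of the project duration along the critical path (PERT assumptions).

te_Architecture design = (1 + 4·2 + 3)/6 = 12/6 = 2; σ²_Architecture design = ((3−1)/6)² = 0.111
te_API spec = (5 + 4·8 + 11)/6 = 48/6 = 8; σ²_API spec = ((11−5)/6)² = 1.000
te_Backend dev = (5 + 4·10 + 15)/6 = 60/6 = 10; σ²_Backend dev = ((15−5)/6)² = 2.778
te_Frontend dev = (3 + 4·4 + 5)/6 = 24/6 = 4; σ²_Frontend dev = ((5−3)/6)² = 0.111
te_Database migration = (8 + 4·11 + 14)/6 = 66/6 = 11; σ²_Database migration = ((14−8)/6)² = 1.000
te_Unit tests = (3 + 4·8 + 19)/6 = 54/6 = 9; σ²_Unit tests = ((19−3)/6)² = 7.111
te_Integration tests = (4 + 4·9 + 14)/6 = 54/6 = 9; σ²_Integration tests = ((14−4)/6)² = 2.778
te_Code review = (7 + 4·9 + 23)/6 = 66/6 = 11; σ²_Code review = ((23−7)/6)² = 7.111

Forward pass:
ES_Architecture design = 0; EF_Architecture design = 2
ES_API spec = 0; EF_API spec = 8
ES_Backend dev = 0; EF_Backend dev = 10
ES_Frontend dev = 0; EF_Frontend dev = 4
ES_Database migration = 2; EF_Database migration = 2+11 = 13
ES_Unit tests = 8; EF_Unit tests = 8+9 = 17
ES_Integration tests = max(EF_Database migration=13, EF_Unit tests=17) = 17; EF_Integration tests = 17+9 = 26
ES_Code review = max(EF_Backend dev=10, EF_Frontend dev=4, EF_Integration tests=26) = 26; EF_Code review = 26+11 = 37
Expected project duration μ = 37 days. Critical path: API spec → Unit tests → Integration tests → Code review.

Variance along critical path = 1.000 + 7.111 + 2.778 + 7.111 = 18.000
σ = √18.000 = 4.243 days

4.24 days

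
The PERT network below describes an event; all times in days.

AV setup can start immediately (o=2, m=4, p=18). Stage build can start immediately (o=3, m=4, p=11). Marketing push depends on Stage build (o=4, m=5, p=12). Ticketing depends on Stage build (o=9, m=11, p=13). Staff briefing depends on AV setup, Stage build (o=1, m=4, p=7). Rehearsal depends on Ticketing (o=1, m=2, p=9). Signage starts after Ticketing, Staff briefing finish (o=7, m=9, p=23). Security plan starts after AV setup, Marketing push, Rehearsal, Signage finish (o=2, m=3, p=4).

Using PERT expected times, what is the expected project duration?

30 days

te_AV setup = (2 + 4·4 + 18)/6 = 36/6 = 6
te_Stage build = (3 + 4·4 + 11)/6 = 30/6 = 5
te_Marketing push = (4 + 4·5 + 12)/6 = 36/6 = 6
te_Ticketing = (9 + 4·11 + 13)/6 = 66/6 = 11
te_Staff briefing = (1 + 4·4 + 7)/6 = 24/6 = 4
te_Rehearsal = (1 + 4·2 + 9)/6 = 18/6 = 3
te_Signage = (7 + 4·9 + 23)/6 = 66/6 = 11
te_Security plan = (2 + 4·3 + 4)/6 = 18/6 = 3

Forward pass:
ES_AV setup = 0; EF_AV setup = 6
ES_Stage build = 0; EF_Stage build = 5
ES_Marketing push = 5; EF_Marketing push = 5+6 = 11
ES_Ticketing = 5; EF_Ticketing = 5+11 = 16
ES_Staff briefing = max(EF_AV setup=6, EF_Stage build=5) = 6; EF_Staff briefing = 6+4 = 10
ES_Rehearsal = 16; EF_Rehearsal = 16+3 = 19
ES_Signage = max(EF_Ticketing=16, EF_Staff briefing=10) = 16; EF_Signage = 16+11 = 27
ES_Security plan = max(EF_AV setup=6, EF_Marketing push=11, EF_Rehearsal=19, EF_Signage=27) = 27; EF_Security plan = 27+3 = 30
Expected project duration μ = 30 days. Critical path: Stage build → Ticketing → Signage → Security plan.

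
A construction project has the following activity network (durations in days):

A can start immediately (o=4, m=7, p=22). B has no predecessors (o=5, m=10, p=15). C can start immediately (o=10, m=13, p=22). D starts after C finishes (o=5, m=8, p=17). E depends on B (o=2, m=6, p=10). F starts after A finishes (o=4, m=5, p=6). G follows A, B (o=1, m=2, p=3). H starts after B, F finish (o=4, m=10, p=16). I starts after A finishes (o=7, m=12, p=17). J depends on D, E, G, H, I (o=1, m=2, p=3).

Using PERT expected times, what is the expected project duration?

26 days

te_A = (4 + 4·7 + 22)/6 = 54/6 = 9
te_B = (5 + 4·10 + 15)/6 = 60/6 = 10
te_C = (10 + 4·13 + 22)/6 = 84/6 = 14
te_D = (5 + 4·8 + 17)/6 = 54/6 = 9
te_E = (2 + 4·6 + 10)/6 = 36/6 = 6
te_F = (4 + 4·5 + 6)/6 = 30/6 = 5
te_G = (1 + 4·2 + 3)/6 = 12/6 = 2
te_H = (4 + 4·10 + 16)/6 = 60/6 = 10
te_I = (7 + 4·12 + 17)/6 = 72/6 = 12
te_J = (1 + 4·2 + 3)/6 = 12/6 = 2

Forward pass:
ES_A = 0; EF_A = 9
ES_B = 0; EF_B = 10
ES_C = 0; EF_C = 14
ES_D = 14; EF_D = 14+9 = 23
ES_E = 10; EF_E = 10+6 = 16
ES_F = 9; EF_F = 9+5 = 14
ES_G = max(EF_A=9, EF_B=10) = 10; EF_G = 10+2 = 12
ES_H = max(EF_B=10, EF_F=14) = 14; EF_H = 14+10 = 24
ES_I = 9; EF_I = 9+12 = 21
ES_J = max(EF_D=23, EF_E=16, EF_G=12, EF_H=24, EF_I=21) = 24; EF_J = 24+2 = 26
Expected project duration μ = 26 days. Critical path: A → F → H → J.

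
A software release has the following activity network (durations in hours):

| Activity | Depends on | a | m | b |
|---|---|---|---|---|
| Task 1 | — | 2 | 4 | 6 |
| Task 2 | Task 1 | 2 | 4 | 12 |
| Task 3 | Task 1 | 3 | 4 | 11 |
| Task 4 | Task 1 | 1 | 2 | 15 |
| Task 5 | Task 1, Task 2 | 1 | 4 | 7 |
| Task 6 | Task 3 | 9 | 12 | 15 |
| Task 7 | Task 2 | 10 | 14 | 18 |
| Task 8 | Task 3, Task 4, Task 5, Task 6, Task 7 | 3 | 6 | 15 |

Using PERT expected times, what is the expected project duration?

te_Task 1 = (2 + 4·4 + 6)/6 = 24/6 = 4
te_Task 2 = (2 + 4·4 + 12)/6 = 30/6 = 5
te_Task 3 = (3 + 4·4 + 11)/6 = 30/6 = 5
te_Task 4 = (1 + 4·2 + 15)/6 = 24/6 = 4
te_Task 5 = (1 + 4·4 + 7)/6 = 24/6 = 4
te_Task 6 = (9 + 4·12 + 15)/6 = 72/6 = 12
te_Task 7 = (10 + 4·14 + 18)/6 = 84/6 = 14
te_Task 8 = (3 + 4·6 + 15)/6 = 42/6 = 7

Forward pass:
ES_Task 1 = 0; EF_Task 1 = 4
ES_Task 2 = 4; EF_Task 2 = 4+5 = 9
ES_Task 3 = 4; EF_Task 3 = 4+5 = 9
ES_Task 4 = 4; EF_Task 4 = 4+4 = 8
ES_Task 5 = max(EF_Task 1=4, EF_Task 2=9) = 9; EF_Task 5 = 9+4 = 13
ES_Task 6 = 9; EF_Task 6 = 9+12 = 21
ES_Task 7 = 9; EF_Task 7 = 9+14 = 23
ES_Task 8 = max(EF_Task 3=9, EF_Task 4=8, EF_Task 5=13, EF_Task 6=21, EF_Task 7=23) = 23; EF_Task 8 = 23+7 = 30
Expected project duration μ = 30 hours. Critical path: Task 1 → Task 2 → Task 7 → Task 8.

30 hours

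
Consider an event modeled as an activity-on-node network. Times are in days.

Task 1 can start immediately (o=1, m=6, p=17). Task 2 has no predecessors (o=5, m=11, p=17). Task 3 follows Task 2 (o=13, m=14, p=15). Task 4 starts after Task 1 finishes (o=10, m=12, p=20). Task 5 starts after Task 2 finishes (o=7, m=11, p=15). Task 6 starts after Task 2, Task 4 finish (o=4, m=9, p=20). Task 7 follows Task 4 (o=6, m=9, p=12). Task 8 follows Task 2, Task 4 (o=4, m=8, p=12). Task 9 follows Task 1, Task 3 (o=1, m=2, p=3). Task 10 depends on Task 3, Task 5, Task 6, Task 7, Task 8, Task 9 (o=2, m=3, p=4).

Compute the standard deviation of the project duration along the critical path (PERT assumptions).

te_Task 1 = (1 + 4·6 + 17)/6 = 42/6 = 7; σ²_Task 1 = ((17−1)/6)² = 7.111
te_Task 2 = (5 + 4·11 + 17)/6 = 66/6 = 11; σ²_Task 2 = ((17−5)/6)² = 4.000
te_Task 3 = (13 + 4·14 + 15)/6 = 84/6 = 14; σ²_Task 3 = ((15−13)/6)² = 0.111
te_Task 4 = (10 + 4·12 + 20)/6 = 78/6 = 13; σ²_Task 4 = ((20−10)/6)² = 2.778
te_Task 5 = (7 + 4·11 + 15)/6 = 66/6 = 11; σ²_Task 5 = ((15−7)/6)² = 1.778
te_Task 6 = (4 + 4·9 + 20)/6 = 60/6 = 10; σ²_Task 6 = ((20−4)/6)² = 7.111
te_Task 7 = (6 + 4·9 + 12)/6 = 54/6 = 9; σ²_Task 7 = ((12−6)/6)² = 1.000
te_Task 8 = (4 + 4·8 + 12)/6 = 48/6 = 8; σ²_Task 8 = ((12−4)/6)² = 1.778
te_Task 9 = (1 + 4·2 + 3)/6 = 12/6 = 2; σ²_Task 9 = ((3−1)/6)² = 0.111
te_Task 10 = (2 + 4·3 + 4)/6 = 18/6 = 3; σ²_Task 10 = ((4−2)/6)² = 0.111

Forward pass:
ES_Task 1 = 0; EF_Task 1 = 7
ES_Task 2 = 0; EF_Task 2 = 11
ES_Task 3 = 11; EF_Task 3 = 11+14 = 25
ES_Task 4 = 7; EF_Task 4 = 7+13 = 20
ES_Task 5 = 11; EF_Task 5 = 11+11 = 22
ES_Task 6 = max(EF_Task 2=11, EF_Task 4=20) = 20; EF_Task 6 = 20+10 = 30
ES_Task 7 = 20; EF_Task 7 = 20+9 = 29
ES_Task 8 = max(EF_Task 2=11, EF_Task 4=20) = 20; EF_Task 8 = 20+8 = 28
ES_Task 9 = max(EF_Task 1=7, EF_Task 3=25) = 25; EF_Task 9 = 25+2 = 27
ES_Task 10 = max(EF_Task 3=25, EF_Task 5=22, EF_Task 6=30, EF_Task 7=29, EF_Task 8=28, EF_Task 9=27) = 30; EF_Task 10 = 30+3 = 33
Expected project duration μ = 33 days. Critical path: Task 1 → Task 4 → Task 6 → Task 10.

Variance along critical path = 7.111 + 2.778 + 7.111 + 0.111 = 17.111
σ = √17.111 = 4.137 days

4.14 days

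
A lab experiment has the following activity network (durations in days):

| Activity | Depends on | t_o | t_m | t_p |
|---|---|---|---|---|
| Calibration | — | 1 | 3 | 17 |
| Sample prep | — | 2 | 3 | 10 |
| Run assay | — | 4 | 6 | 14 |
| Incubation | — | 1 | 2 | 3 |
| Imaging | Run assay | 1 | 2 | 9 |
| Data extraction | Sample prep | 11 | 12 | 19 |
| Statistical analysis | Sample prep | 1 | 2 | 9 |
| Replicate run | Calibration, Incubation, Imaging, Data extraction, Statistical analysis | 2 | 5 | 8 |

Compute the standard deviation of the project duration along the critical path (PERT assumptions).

te_Calibration = (1 + 4·3 + 17)/6 = 30/6 = 5; σ²_Calibration = ((17−1)/6)² = 7.111
te_Sample prep = (2 + 4·3 + 10)/6 = 24/6 = 4; σ²_Sample prep = ((10−2)/6)² = 1.778
te_Run assay = (4 + 4·6 + 14)/6 = 42/6 = 7; σ²_Run assay = ((14−4)/6)² = 2.778
te_Incubation = (1 + 4·2 + 3)/6 = 12/6 = 2; σ²_Incubation = ((3−1)/6)² = 0.111
te_Imaging = (1 + 4·2 + 9)/6 = 18/6 = 3; σ²_Imaging = ((9−1)/6)² = 1.778
te_Data extraction = (11 + 4·12 + 19)/6 = 78/6 = 13; σ²_Data extraction = ((19−11)/6)² = 1.778
te_Statistical analysis = (1 + 4·2 + 9)/6 = 18/6 = 3; σ²_Statistical analysis = ((9−1)/6)² = 1.778
te_Replicate run = (2 + 4·5 + 8)/6 = 30/6 = 5; σ²_Replicate run = ((8−2)/6)² = 1.000

Forward pass:
ES_Calibration = 0; EF_Calibration = 5
ES_Sample prep = 0; EF_Sample prep = 4
ES_Run assay = 0; EF_Run assay = 7
ES_Incubation = 0; EF_Incubation = 2
ES_Imaging = 7; EF_Imaging = 7+3 = 10
ES_Data extraction = 4; EF_Data extraction = 4+13 = 17
ES_Statistical analysis = 4; EF_Statistical analysis = 4+3 = 7
ES_Replicate run = max(EF_Calibration=5, EF_Incubation=2, EF_Imaging=10, EF_Data extraction=17, EF_Statistical analysis=7) = 17; EF_Replicate run = 17+5 = 22
Expected project duration μ = 22 days. Critical path: Sample prep → Data extraction → Replicate run.

Variance along critical path = 1.778 + 1.778 + 1.000 = 4.556
σ = √4.556 = 2.134 days

2.13 days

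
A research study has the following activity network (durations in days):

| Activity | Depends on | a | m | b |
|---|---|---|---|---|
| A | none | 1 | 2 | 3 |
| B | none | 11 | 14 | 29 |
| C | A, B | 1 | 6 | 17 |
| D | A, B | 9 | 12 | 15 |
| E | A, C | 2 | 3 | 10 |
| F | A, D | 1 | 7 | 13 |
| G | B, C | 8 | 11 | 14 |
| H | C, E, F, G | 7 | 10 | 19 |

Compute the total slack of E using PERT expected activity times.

8 days

te_A = (1 + 4·2 + 3)/6 = 12/6 = 2
te_B = (11 + 4·14 + 29)/6 = 96/6 = 16
te_C = (1 + 4·6 + 17)/6 = 42/6 = 7
te_D = (9 + 4·12 + 15)/6 = 72/6 = 12
te_E = (2 + 4·3 + 10)/6 = 24/6 = 4
te_F = (1 + 4·7 + 13)/6 = 42/6 = 7
te_G = (8 + 4·11 + 14)/6 = 66/6 = 11
te_H = (7 + 4·10 + 19)/6 = 66/6 = 11

Forward pass:
ES_A = 0; EF_A = 2
ES_B = 0; EF_B = 16
ES_C = max(EF_A=2, EF_B=16) = 16; EF_C = 16+7 = 23
ES_D = max(EF_A=2, EF_B=16) = 16; EF_D = 16+12 = 28
ES_E = max(EF_A=2, EF_C=23) = 23; EF_E = 23+4 = 27
ES_F = max(EF_A=2, EF_D=28) = 28; EF_F = 28+7 = 35
ES_G = max(EF_B=16, EF_C=23) = 23; EF_G = 23+11 = 34
ES_H = max(EF_C=23, EF_E=27, EF_F=35, EF_G=34) = 35; EF_H = 35+11 = 46
Expected project duration μ = 46 days. Critical path: B → D → F → H.

Backward pass:
LF_H = 46; LS_H = 46−11 = 35
LF_G = LS_H = 35; LS_G = 35−11 = 24
LF_F = LS_H = 35; LS_F = 35−7 = 28
LF_E = LS_H = 35; LS_E = 35−4 = 31
LF_D = LS_F = 28; LS_D = 28−12 = 16
LF_C = min(LS_E=31, LS_G=24, LS_H=35) = 24; LS_C = 24−7 = 17
LF_B = min(LS_C=17, LS_D=16, LS_G=24) = 16; LS_B = 16−16 = 0
LF_A = min(LS_C=17, LS_D=16, LS_E=31, LS_F=28) = 16; LS_A = 16−2 = 14
Slack_E = LS_E − ES_E = 31 − 23 = 8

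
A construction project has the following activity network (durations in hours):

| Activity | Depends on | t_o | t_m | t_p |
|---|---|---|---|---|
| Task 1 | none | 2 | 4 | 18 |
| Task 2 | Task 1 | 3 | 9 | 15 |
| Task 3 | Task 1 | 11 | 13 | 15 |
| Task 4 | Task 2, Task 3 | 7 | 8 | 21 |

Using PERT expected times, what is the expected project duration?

te_Task 1 = (2 + 4·4 + 18)/6 = 36/6 = 6
te_Task 2 = (3 + 4·9 + 15)/6 = 54/6 = 9
te_Task 3 = (11 + 4·13 + 15)/6 = 78/6 = 13
te_Task 4 = (7 + 4·8 + 21)/6 = 60/6 = 10

Forward pass:
ES_Task 1 = 0; EF_Task 1 = 6
ES_Task 2 = 6; EF_Task 2 = 6+9 = 15
ES_Task 3 = 6; EF_Task 3 = 6+13 = 19
ES_Task 4 = max(EF_Task 2=15, EF_Task 3=19) = 19; EF_Task 4 = 19+10 = 29
Expected project duration μ = 29 hours. Critical path: Task 1 → Task 3 → Task 4.

29 hours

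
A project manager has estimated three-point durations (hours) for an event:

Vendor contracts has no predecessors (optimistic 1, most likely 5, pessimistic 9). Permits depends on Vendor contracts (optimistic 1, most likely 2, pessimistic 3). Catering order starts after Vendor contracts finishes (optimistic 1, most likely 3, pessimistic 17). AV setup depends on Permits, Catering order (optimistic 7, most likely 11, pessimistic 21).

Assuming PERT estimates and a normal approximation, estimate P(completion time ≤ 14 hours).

0.017

te_Vendor contracts = (1 + 4·5 + 9)/6 = 30/6 = 5; σ²_Vendor contracts = ((9−1)/6)² = 1.778
te_Permits = (1 + 4·2 + 3)/6 = 12/6 = 2; σ²_Permits = ((3−1)/6)² = 0.111
te_Catering order = (1 + 4·3 + 17)/6 = 30/6 = 5; σ²_Catering order = ((17−1)/6)² = 7.111
te_AV setup = (7 + 4·11 + 21)/6 = 72/6 = 12; σ²_AV setup = ((21−7)/6)² = 5.444

Forward pass:
ES_Vendor contracts = 0; EF_Vendor contracts = 5
ES_Permits = 5; EF_Permits = 5+2 = 7
ES_Catering order = 5; EF_Catering order = 5+5 = 10
ES_AV setup = max(EF_Permits=7, EF_Catering order=10) = 10; EF_AV setup = 10+12 = 22
Expected project duration μ = 22 hours. Critical path: Vendor contracts → Catering order → AV setup.

Variance along critical path = 1.778 + 7.111 + 5.444 = 14.333; σ = √14.333 = 3.786 hours.
Z = (14 − 22) / 3.786 = -2.113
P(T ≤ 14) = Φ(-2.113) ≈ 0.017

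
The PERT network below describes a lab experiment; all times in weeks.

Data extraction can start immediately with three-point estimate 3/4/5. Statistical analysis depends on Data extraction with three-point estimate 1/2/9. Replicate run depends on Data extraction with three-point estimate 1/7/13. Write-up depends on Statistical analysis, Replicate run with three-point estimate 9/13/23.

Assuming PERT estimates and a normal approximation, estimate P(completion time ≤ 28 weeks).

0.834

te_Data extraction = (3 + 4·4 + 5)/6 = 24/6 = 4; σ²_Data extraction = ((5−3)/6)² = 0.111
te_Statistical analysis = (1 + 4·2 + 9)/6 = 18/6 = 3; σ²_Statistical analysis = ((9−1)/6)² = 1.778
te_Replicate run = (1 + 4·7 + 13)/6 = 42/6 = 7; σ²_Replicate run = ((13−1)/6)² = 4.000
te_Write-up = (9 + 4·13 + 23)/6 = 84/6 = 14; σ²_Write-up = ((23−9)/6)² = 5.444

Forward pass:
ES_Data extraction = 0; EF_Data extraction = 4
ES_Statistical analysis = 4; EF_Statistical analysis = 4+3 = 7
ES_Replicate run = 4; EF_Replicate run = 4+7 = 11
ES_Write-up = max(EF_Statistical analysis=7, EF_Replicate run=11) = 11; EF_Write-up = 11+14 = 25
Expected project duration μ = 25 weeks. Critical path: Data extraction → Replicate run → Write-up.

Variance along critical path = 0.111 + 4.000 + 5.444 = 9.556; σ = √9.556 = 3.091 weeks.
Z = (28 − 25) / 3.091 = 0.970
P(T ≤ 28) = Φ(0.970) ≈ 0.834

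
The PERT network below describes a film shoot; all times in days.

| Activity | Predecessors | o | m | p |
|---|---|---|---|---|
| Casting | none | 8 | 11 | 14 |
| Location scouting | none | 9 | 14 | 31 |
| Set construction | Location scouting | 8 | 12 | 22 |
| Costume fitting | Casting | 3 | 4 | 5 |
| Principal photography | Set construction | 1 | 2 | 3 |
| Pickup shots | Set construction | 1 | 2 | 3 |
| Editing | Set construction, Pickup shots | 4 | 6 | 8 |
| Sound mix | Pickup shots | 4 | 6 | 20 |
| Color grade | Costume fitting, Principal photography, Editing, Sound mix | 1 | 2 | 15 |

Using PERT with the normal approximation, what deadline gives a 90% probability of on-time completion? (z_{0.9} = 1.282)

te_Casting = (8 + 4·11 + 14)/6 = 66/6 = 11; σ²_Casting = ((14−8)/6)² = 1.000
te_Location scouting = (9 + 4·14 + 31)/6 = 96/6 = 16; σ²_Location scouting = ((31−9)/6)² = 13.444
te_Set construction = (8 + 4·12 + 22)/6 = 78/6 = 13; σ²_Set construction = ((22−8)/6)² = 5.444
te_Costume fitting = (3 + 4·4 + 5)/6 = 24/6 = 4; σ²_Costume fitting = ((5−3)/6)² = 0.111
te_Principal photography = (1 + 4·2 + 3)/6 = 12/6 = 2; σ²_Principal photography = ((3−1)/6)² = 0.111
te_Pickup shots = (1 + 4·2 + 3)/6 = 12/6 = 2; σ²_Pickup shots = ((3−1)/6)² = 0.111
te_Editing = (4 + 4·6 + 8)/6 = 36/6 = 6; σ²_Editing = ((8−4)/6)² = 0.444
te_Sound mix = (4 + 4·6 + 20)/6 = 48/6 = 8; σ²_Sound mix = ((20−4)/6)² = 7.111
te_Color grade = (1 + 4·2 + 15)/6 = 24/6 = 4; σ²_Color grade = ((15−1)/6)² = 5.444

Forward pass:
ES_Casting = 0; EF_Casting = 11
ES_Location scouting = 0; EF_Location scouting = 16
ES_Set construction = 16; EF_Set construction = 16+13 = 29
ES_Costume fitting = 11; EF_Costume fitting = 11+4 = 15
ES_Principal photography = 29; EF_Principal photography = 29+2 = 31
ES_Pickup shots = 29; EF_Pickup shots = 29+2 = 31
ES_Editing = max(EF_Set construction=29, EF_Pickup shots=31) = 31; EF_Editing = 31+6 = 37
ES_Sound mix = 31; EF_Sound mix = 31+8 = 39
ES_Color grade = max(EF_Costume fitting=15, EF_Principal photography=31, EF_Editing=37, EF_Sound mix=39) = 39; EF_Color grade = 39+4 = 43
Expected project duration μ = 43 days. Critical path: Location scouting → Set construction → Pickup shots → Sound mix → Color grade.

Variance along critical path = 13.444 + 5.444 + 0.111 + 7.111 + 5.444 = 31.556; σ = 5.617 days.
D = μ + z·σ = 43 + 1.282·5.617 = 50.2 days

50.2 days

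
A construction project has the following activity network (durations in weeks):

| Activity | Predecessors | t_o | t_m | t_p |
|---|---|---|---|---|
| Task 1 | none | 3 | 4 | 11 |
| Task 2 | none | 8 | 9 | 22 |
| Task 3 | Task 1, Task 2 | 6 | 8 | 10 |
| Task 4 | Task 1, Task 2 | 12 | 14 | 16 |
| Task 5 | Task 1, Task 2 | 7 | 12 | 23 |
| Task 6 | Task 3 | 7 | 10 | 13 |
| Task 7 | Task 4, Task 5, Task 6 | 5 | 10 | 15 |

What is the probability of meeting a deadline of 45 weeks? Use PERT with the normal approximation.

0.973

te_Task 1 = (3 + 4·4 + 11)/6 = 30/6 = 5; σ²_Task 1 = ((11−3)/6)² = 1.778
te_Task 2 = (8 + 4·9 + 22)/6 = 66/6 = 11; σ²_Task 2 = ((22−8)/6)² = 5.444
te_Task 3 = (6 + 4·8 + 10)/6 = 48/6 = 8; σ²_Task 3 = ((10−6)/6)² = 0.444
te_Task 4 = (12 + 4·14 + 16)/6 = 84/6 = 14; σ²_Task 4 = ((16−12)/6)² = 0.444
te_Task 5 = (7 + 4·12 + 23)/6 = 78/6 = 13; σ²_Task 5 = ((23−7)/6)² = 7.111
te_Task 6 = (7 + 4·10 + 13)/6 = 60/6 = 10; σ²_Task 6 = ((13−7)/6)² = 1.000
te_Task 7 = (5 + 4·10 + 15)/6 = 60/6 = 10; σ²_Task 7 = ((15−5)/6)² = 2.778

Forward pass:
ES_Task 1 = 0; EF_Task 1 = 5
ES_Task 2 = 0; EF_Task 2 = 11
ES_Task 3 = max(EF_Task 1=5, EF_Task 2=11) = 11; EF_Task 3 = 11+8 = 19
ES_Task 4 = max(EF_Task 1=5, EF_Task 2=11) = 11; EF_Task 4 = 11+14 = 25
ES_Task 5 = max(EF_Task 1=5, EF_Task 2=11) = 11; EF_Task 5 = 11+13 = 24
ES_Task 6 = 19; EF_Task 6 = 19+10 = 29
ES_Task 7 = max(EF_Task 4=25, EF_Task 5=24, EF_Task 6=29) = 29; EF_Task 7 = 29+10 = 39
Expected project duration μ = 39 weeks. Critical path: Task 2 → Task 3 → Task 6 → Task 7.

Variance along critical path = 5.444 + 0.444 + 1.000 + 2.778 = 9.667; σ = √9.667 = 3.109 weeks.
Z = (45 − 39) / 3.109 = 1.930
P(T ≤ 45) = Φ(1.930) ≈ 0.973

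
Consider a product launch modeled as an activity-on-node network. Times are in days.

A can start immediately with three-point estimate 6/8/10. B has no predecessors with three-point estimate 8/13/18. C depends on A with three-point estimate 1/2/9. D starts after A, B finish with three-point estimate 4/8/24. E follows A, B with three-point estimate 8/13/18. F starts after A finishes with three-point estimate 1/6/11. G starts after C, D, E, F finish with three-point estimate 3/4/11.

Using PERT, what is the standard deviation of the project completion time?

2.71 days

te_A = (6 + 4·8 + 10)/6 = 48/6 = 8; σ²_A = ((10−6)/6)² = 0.444
te_B = (8 + 4·13 + 18)/6 = 78/6 = 13; σ²_B = ((18−8)/6)² = 2.778
te_C = (1 + 4·2 + 9)/6 = 18/6 = 3; σ²_C = ((9−1)/6)² = 1.778
te_D = (4 + 4·8 + 24)/6 = 60/6 = 10; σ²_D = ((24−4)/6)² = 11.111
te_E = (8 + 4·13 + 18)/6 = 78/6 = 13; σ²_E = ((18−8)/6)² = 2.778
te_F = (1 + 4·6 + 11)/6 = 36/6 = 6; σ²_F = ((11−1)/6)² = 2.778
te_G = (3 + 4·4 + 11)/6 = 30/6 = 5; σ²_G = ((11−3)/6)² = 1.778

Forward pass:
ES_A = 0; EF_A = 8
ES_B = 0; EF_B = 13
ES_C = 8; EF_C = 8+3 = 11
ES_D = max(EF_A=8, EF_B=13) = 13; EF_D = 13+10 = 23
ES_E = max(EF_A=8, EF_B=13) = 13; EF_E = 13+13 = 26
ES_F = 8; EF_F = 8+6 = 14
ES_G = max(EF_C=11, EF_D=23, EF_E=26, EF_F=14) = 26; EF_G = 26+5 = 31
Expected project duration μ = 31 days. Critical path: B → E → G.

Variance along critical path = 2.778 + 2.778 + 1.778 = 7.333
σ = √7.333 = 2.708 days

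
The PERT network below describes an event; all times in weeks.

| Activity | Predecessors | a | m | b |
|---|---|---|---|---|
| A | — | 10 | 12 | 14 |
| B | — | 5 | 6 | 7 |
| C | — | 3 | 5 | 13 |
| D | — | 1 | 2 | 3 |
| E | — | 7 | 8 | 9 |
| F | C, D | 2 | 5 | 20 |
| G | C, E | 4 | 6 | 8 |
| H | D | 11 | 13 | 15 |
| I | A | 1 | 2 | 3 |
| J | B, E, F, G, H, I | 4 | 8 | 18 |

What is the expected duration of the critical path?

24 weeks

te_A = (10 + 4·12 + 14)/6 = 72/6 = 12
te_B = (5 + 4·6 + 7)/6 = 36/6 = 6
te_C = (3 + 4·5 + 13)/6 = 36/6 = 6
te_D = (1 + 4·2 + 3)/6 = 12/6 = 2
te_E = (7 + 4·8 + 9)/6 = 48/6 = 8
te_F = (2 + 4·5 + 20)/6 = 42/6 = 7
te_G = (4 + 4·6 + 8)/6 = 36/6 = 6
te_H = (11 + 4·13 + 15)/6 = 78/6 = 13
te_I = (1 + 4·2 + 3)/6 = 12/6 = 2
te_J = (4 + 4·8 + 18)/6 = 54/6 = 9

Forward pass:
ES_A = 0; EF_A = 12
ES_B = 0; EF_B = 6
ES_C = 0; EF_C = 6
ES_D = 0; EF_D = 2
ES_E = 0; EF_E = 8
ES_F = max(EF_C=6, EF_D=2) = 6; EF_F = 6+7 = 13
ES_G = max(EF_C=6, EF_E=8) = 8; EF_G = 8+6 = 14
ES_H = 2; EF_H = 2+13 = 15
ES_I = 12; EF_I = 12+2 = 14
ES_J = max(EF_B=6, EF_E=8, EF_F=13, EF_G=14, EF_H=15, EF_I=14) = 15; EF_J = 15+9 = 24
Expected project duration μ = 24 weeks. Critical path: D → H → J.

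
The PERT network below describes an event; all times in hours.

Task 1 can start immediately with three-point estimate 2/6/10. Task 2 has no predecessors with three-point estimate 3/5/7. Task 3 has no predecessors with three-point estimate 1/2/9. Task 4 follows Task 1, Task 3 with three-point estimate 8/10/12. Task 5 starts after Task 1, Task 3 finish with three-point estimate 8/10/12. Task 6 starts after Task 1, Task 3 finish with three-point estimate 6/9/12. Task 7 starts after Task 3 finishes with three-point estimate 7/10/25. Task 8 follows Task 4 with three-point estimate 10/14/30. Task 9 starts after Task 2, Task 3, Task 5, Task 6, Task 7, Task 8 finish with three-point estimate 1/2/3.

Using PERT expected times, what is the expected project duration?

34 hours

te_Task 1 = (2 + 4·6 + 10)/6 = 36/6 = 6
te_Task 2 = (3 + 4·5 + 7)/6 = 30/6 = 5
te_Task 3 = (1 + 4·2 + 9)/6 = 18/6 = 3
te_Task 4 = (8 + 4·10 + 12)/6 = 60/6 = 10
te_Task 5 = (8 + 4·10 + 12)/6 = 60/6 = 10
te_Task 6 = (6 + 4·9 + 12)/6 = 54/6 = 9
te_Task 7 = (7 + 4·10 + 25)/6 = 72/6 = 12
te_Task 8 = (10 + 4·14 + 30)/6 = 96/6 = 16
te_Task 9 = (1 + 4·2 + 3)/6 = 12/6 = 2

Forward pass:
ES_Task 1 = 0; EF_Task 1 = 6
ES_Task 2 = 0; EF_Task 2 = 5
ES_Task 3 = 0; EF_Task 3 = 3
ES_Task 4 = max(EF_Task 1=6, EF_Task 3=3) = 6; EF_Task 4 = 6+10 = 16
ES_Task 5 = max(EF_Task 1=6, EF_Task 3=3) = 6; EF_Task 5 = 6+10 = 16
ES_Task 6 = max(EF_Task 1=6, EF_Task 3=3) = 6; EF_Task 6 = 6+9 = 15
ES_Task 7 = 3; EF_Task 7 = 3+12 = 15
ES_Task 8 = 16; EF_Task 8 = 16+16 = 32
ES_Task 9 = max(EF_Task 2=5, EF_Task 3=3, EF_Task 5=16, EF_Task 6=15, EF_Task 7=15, EF_Task 8=32) = 32; EF_Task 9 = 32+2 = 34
Expected project duration μ = 34 hours. Critical path: Task 1 → Task 4 → Task 8 → Task 9.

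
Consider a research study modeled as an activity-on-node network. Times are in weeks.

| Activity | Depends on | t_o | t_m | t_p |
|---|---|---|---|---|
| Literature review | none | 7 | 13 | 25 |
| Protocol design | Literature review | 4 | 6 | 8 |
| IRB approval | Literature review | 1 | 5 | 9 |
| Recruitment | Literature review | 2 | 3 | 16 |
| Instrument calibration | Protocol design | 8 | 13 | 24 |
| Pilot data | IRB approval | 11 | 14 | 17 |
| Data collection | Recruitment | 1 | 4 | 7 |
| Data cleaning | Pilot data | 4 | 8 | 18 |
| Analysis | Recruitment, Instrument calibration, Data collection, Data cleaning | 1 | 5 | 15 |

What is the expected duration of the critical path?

48 weeks

te_Literature review = (7 + 4·13 + 25)/6 = 84/6 = 14
te_Protocol design = (4 + 4·6 + 8)/6 = 36/6 = 6
te_IRB approval = (1 + 4·5 + 9)/6 = 30/6 = 5
te_Recruitment = (2 + 4·3 + 16)/6 = 30/6 = 5
te_Instrument calibration = (8 + 4·13 + 24)/6 = 84/6 = 14
te_Pilot data = (11 + 4·14 + 17)/6 = 84/6 = 14
te_Data collection = (1 + 4·4 + 7)/6 = 24/6 = 4
te_Data cleaning = (4 + 4·8 + 18)/6 = 54/6 = 9
te_Analysis = (1 + 4·5 + 15)/6 = 36/6 = 6

Forward pass:
ES_Literature review = 0; EF_Literature review = 14
ES_Protocol design = 14; EF_Protocol design = 14+6 = 20
ES_IRB approval = 14; EF_IRB approval = 14+5 = 19
ES_Recruitment = 14; EF_Recruitment = 14+5 = 19
ES_Instrument calibration = 20; EF_Instrument calibration = 20+14 = 34
ES_Pilot data = 19; EF_Pilot data = 19+14 = 33
ES_Data collection = 19; EF_Data collection = 19+4 = 23
ES_Data cleaning = 33; EF_Data cleaning = 33+9 = 42
ES_Analysis = max(EF_Recruitment=19, EF_Instrument calibration=34, EF_Data collection=23, EF_Data cleaning=42) = 42; EF_Analysis = 42+6 = 48
Expected project duration μ = 48 weeks. Critical path: Literature review → IRB approval → Pilot data → Data cleaning → Analysis.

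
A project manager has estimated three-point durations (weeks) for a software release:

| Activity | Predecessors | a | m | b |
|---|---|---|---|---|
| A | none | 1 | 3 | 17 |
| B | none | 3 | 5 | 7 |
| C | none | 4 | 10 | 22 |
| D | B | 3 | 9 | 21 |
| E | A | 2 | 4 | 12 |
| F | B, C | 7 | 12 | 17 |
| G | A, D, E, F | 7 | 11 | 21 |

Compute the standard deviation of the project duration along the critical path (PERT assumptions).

4.15 weeks

te_A = (1 + 4·3 + 17)/6 = 30/6 = 5; σ²_A = ((17−1)/6)² = 7.111
te_B = (3 + 4·5 + 7)/6 = 30/6 = 5; σ²_B = ((7−3)/6)² = 0.444
te_C = (4 + 4·10 + 22)/6 = 66/6 = 11; σ²_C = ((22−4)/6)² = 9.000
te_D = (3 + 4·9 + 21)/6 = 60/6 = 10; σ²_D = ((21−3)/6)² = 9.000
te_E = (2 + 4·4 + 12)/6 = 30/6 = 5; σ²_E = ((12−2)/6)² = 2.778
te_F = (7 + 4·12 + 17)/6 = 72/6 = 12; σ²_F = ((17−7)/6)² = 2.778
te_G = (7 + 4·11 + 21)/6 = 72/6 = 12; σ²_G = ((21−7)/6)² = 5.444

Forward pass:
ES_A = 0; EF_A = 5
ES_B = 0; EF_B = 5
ES_C = 0; EF_C = 11
ES_D = 5; EF_D = 5+10 = 15
ES_E = 5; EF_E = 5+5 = 10
ES_F = max(EF_B=5, EF_C=11) = 11; EF_F = 11+12 = 23
ES_G = max(EF_A=5, EF_D=15, EF_E=10, EF_F=23) = 23; EF_G = 23+12 = 35
Expected project duration μ = 35 weeks. Critical path: C → F → G.

Variance along critical path = 9.000 + 2.778 + 5.444 = 17.222
σ = √17.222 = 4.150 weeks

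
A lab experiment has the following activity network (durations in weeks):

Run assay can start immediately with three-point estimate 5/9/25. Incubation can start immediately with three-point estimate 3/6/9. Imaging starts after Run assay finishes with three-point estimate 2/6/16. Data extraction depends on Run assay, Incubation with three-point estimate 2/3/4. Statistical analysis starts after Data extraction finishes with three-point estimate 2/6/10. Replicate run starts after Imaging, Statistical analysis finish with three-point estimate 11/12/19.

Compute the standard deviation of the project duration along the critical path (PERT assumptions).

te_Run assay = (5 + 4·9 + 25)/6 = 66/6 = 11; σ²_Run assay = ((25−5)/6)² = 11.111
te_Incubation = (3 + 4·6 + 9)/6 = 36/6 = 6; σ²_Incubation = ((9−3)/6)² = 1.000
te_Imaging = (2 + 4·6 + 16)/6 = 42/6 = 7; σ²_Imaging = ((16−2)/6)² = 5.444
te_Data extraction = (2 + 4·3 + 4)/6 = 18/6 = 3; σ²_Data extraction = ((4−2)/6)² = 0.111
te_Statistical analysis = (2 + 4·6 + 10)/6 = 36/6 = 6; σ²_Statistical analysis = ((10−2)/6)² = 1.778
te_Replicate run = (11 + 4·12 + 19)/6 = 78/6 = 13; σ²_Replicate run = ((19−11)/6)² = 1.778

Forward pass:
ES_Run assay = 0; EF_Run assay = 11
ES_Incubation = 0; EF_Incubation = 6
ES_Imaging = 11; EF_Imaging = 11+7 = 18
ES_Data extraction = max(EF_Run assay=11, EF_Incubation=6) = 11; EF_Data extraction = 11+3 = 14
ES_Statistical analysis = 14; EF_Statistical analysis = 14+6 = 20
ES_Replicate run = max(EF_Imaging=18, EF_Statistical analysis=20) = 20; EF_Replicate run = 20+13 = 33
Expected project duration μ = 33 weeks. Critical path: Run assay → Data extraction → Statistical analysis → Replicate run.

Variance along critical path = 11.111 + 0.111 + 1.778 + 1.778 = 14.778
σ = √14.778 = 3.844 weeks

3.84 weeks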